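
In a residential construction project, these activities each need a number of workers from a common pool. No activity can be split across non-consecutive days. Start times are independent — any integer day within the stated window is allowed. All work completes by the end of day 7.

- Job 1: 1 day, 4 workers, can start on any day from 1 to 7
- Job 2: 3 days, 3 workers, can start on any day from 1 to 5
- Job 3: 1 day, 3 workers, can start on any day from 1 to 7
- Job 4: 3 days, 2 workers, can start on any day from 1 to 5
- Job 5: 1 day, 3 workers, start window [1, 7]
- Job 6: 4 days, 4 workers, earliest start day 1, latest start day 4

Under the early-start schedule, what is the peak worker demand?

19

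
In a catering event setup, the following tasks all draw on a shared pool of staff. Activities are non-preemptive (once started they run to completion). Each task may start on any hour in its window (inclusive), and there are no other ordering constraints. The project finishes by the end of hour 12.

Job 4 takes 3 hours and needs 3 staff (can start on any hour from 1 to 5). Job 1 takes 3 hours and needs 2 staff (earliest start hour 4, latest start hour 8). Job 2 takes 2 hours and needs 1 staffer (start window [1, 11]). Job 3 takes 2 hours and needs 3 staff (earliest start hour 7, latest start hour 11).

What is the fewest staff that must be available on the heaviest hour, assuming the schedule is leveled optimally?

3

Early-start (Job 4@1, Job 1@4, Job 2@1, Job 3@7) gives peak 4: h1:4  h2:4  h3:3  h4:2  h5:2  h6:2  h7:3  h8:3  h9:0  h10:0  h11:0  h12:0.
Shift Job 2→4.
Schedule Job 4@1, Job 1@4, Job 2@4, Job 3@7: h1:3  h2:3  h3:3  h4:3  h5:3  h6:2  h7:3  h8:3  h9:0  h10:0  h11:0  h12:0 — peak 3.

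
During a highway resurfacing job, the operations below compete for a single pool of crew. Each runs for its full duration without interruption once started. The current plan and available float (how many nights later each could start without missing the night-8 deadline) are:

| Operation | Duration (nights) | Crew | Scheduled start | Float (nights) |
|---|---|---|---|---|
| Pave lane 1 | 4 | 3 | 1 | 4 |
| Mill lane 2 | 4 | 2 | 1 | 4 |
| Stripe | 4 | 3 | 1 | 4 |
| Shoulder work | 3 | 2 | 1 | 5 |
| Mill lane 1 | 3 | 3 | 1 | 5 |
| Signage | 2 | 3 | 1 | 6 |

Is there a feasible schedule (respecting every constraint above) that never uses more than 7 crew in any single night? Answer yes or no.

The minimum achievable peak is 8; 7 < 8, so no feasible schedule stays within the cap.

no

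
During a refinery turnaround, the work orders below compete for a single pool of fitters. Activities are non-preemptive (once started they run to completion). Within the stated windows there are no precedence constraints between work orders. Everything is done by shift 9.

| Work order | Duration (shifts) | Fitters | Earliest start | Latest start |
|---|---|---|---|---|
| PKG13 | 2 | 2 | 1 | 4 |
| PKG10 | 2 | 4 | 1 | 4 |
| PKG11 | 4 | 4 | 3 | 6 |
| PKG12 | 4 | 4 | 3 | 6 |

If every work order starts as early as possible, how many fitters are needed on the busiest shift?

8

Early-start schedule: PKG13@1, PKG10@1, PKG11@3, PKG12@3.
Load per shift: shift 1: 6, shift 2: 6, shift 3: 8, shift 4: 8, shift 5: 8, shift 6: 8, shift 7: 0, shift 8: 0, shift 9: 0.
Peak is 8.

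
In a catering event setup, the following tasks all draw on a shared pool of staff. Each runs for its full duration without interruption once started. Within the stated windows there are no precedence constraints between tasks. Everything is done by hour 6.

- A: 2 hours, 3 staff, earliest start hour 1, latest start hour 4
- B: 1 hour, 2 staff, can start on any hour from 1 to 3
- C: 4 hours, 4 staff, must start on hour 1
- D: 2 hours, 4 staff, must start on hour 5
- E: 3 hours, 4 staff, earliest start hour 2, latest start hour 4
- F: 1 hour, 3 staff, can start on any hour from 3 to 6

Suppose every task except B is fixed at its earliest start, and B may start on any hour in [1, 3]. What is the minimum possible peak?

B@1: h1:9  h2:11  h3:11  h4:8  h5:4  h6:4 → peak 11
B@2: h1:7  h2:13  h3:11  h4:8  h5:4  h6:4 → peak 13
B@3: h1:7  h2:11  h3:13  h4:8  h5:4  h6:4 → peak 13
Best is B@1, peak 11.

11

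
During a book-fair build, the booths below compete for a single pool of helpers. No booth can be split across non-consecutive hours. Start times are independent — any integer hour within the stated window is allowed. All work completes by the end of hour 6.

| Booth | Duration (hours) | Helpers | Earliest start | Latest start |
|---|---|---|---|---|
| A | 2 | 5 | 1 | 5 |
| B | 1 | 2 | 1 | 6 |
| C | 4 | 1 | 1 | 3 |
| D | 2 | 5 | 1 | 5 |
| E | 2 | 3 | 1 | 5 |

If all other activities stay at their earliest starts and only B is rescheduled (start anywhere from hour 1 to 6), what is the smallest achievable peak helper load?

B@1: h1:16  h2:14  h3:1  h4:1  h5:0  h6:0 → peak 16
B@2: h1:14  h2:16  h3:1  h4:1  h5:0  h6:0 → peak 16
B@3: h1:14  h2:14  h3:3  h4:1  h5:0  h6:0 → peak 14
B@4: h1:14  h2:14  h3:1  h4:3  h5:0  h6:0 → peak 14
B@5: h1:14  h2:14  h3:1  h4:1  h5:2  h6:0 → peak 14
B@6: h1:14  h2:14  h3:1  h4:1  h5:0  h6:2 → peak 14
Best is B@3, peak 14.

14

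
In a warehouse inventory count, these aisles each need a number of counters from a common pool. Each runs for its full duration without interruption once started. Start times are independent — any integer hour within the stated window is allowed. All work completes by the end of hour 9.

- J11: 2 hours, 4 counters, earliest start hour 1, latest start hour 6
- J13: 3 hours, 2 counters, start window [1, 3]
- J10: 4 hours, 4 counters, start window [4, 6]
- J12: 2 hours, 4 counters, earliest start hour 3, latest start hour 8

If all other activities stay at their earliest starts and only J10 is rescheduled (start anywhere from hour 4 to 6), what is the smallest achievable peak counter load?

J10@4: h1:6  h2:6  h3:6  h4:8  h5:4  h6:4  h7:4  h8:0  h9:0 → peak 8
J10@5: h1:6  h2:6  h3:6  h4:4  h5:4  h6:4  h7:4  h8:4  h9:0 → peak 6
J10@6: h1:6  h2:6  h3:6  h4:4  h5:0  h6:4  h7:4  h8:4  h9:4 → peak 6
Best is J10@5, peak 6.

6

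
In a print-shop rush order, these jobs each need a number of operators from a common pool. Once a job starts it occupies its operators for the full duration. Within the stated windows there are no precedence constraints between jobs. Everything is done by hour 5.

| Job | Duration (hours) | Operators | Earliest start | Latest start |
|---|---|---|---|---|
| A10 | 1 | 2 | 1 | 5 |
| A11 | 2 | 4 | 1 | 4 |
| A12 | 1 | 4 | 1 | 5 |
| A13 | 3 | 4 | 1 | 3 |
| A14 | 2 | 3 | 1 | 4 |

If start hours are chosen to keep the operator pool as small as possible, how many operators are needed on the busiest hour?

8

Early-start (A10@1, A11@1, A12@1, A13@1, A14@1) gives peak 17: h1:17  h2:11  h3:4  h4:0  h5:0.
Shift A12→2, A13→3, A14→3.
Schedule A10@1, A11@1, A12@2, A13@3, A14@3: h1:6  h2:8  h3:7  h4:7  h5:4 — peak 8.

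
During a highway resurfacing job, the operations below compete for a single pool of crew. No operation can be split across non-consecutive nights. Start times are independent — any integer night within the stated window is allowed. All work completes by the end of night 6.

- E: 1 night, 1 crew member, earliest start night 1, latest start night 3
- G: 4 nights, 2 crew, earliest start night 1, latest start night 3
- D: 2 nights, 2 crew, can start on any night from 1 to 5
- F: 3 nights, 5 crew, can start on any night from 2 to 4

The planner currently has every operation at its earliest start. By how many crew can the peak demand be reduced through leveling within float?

2

Early-start peak: n1:5  n2:9  n3:7  n4:7  n5:0  n6:0 ⇒ 9.
Leveled (E@1, G@1, D@1, F@3): n1:5  n2:4  n3:7  n4:7  n5:5  n6:0 ⇒ 7.
Reduction 9 − 7 = 2.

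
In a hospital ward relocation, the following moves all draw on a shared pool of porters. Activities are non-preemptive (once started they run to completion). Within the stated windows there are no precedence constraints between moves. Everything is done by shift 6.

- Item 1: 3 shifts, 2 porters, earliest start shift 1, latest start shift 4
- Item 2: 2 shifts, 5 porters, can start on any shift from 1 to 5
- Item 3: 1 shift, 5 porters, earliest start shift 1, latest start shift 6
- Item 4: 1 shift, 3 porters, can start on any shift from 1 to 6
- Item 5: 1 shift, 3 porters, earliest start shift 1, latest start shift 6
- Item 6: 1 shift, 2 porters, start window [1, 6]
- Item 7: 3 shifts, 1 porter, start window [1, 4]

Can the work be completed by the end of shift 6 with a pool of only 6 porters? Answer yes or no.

Schedule Item 1@1, Item 2@4, Item 3@6, Item 4@1, Item 5@2, Item 6@3, Item 7@1: s1:6  s2:6  s3:5  s4:5  s5:5  s6:5 — peak 6 ≤ 6.

yes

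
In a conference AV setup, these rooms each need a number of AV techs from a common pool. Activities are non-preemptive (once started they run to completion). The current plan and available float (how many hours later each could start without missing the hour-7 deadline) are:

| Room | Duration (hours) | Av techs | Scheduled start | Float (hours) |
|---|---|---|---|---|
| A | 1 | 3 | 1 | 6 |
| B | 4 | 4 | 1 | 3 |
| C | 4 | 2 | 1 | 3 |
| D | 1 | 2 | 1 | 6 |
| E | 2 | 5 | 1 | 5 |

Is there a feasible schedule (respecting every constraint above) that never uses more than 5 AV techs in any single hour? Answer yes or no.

Total AV tech-hours = 39; over 7 hours the average is 39/7 > 5, so some hour must exceed 5.

no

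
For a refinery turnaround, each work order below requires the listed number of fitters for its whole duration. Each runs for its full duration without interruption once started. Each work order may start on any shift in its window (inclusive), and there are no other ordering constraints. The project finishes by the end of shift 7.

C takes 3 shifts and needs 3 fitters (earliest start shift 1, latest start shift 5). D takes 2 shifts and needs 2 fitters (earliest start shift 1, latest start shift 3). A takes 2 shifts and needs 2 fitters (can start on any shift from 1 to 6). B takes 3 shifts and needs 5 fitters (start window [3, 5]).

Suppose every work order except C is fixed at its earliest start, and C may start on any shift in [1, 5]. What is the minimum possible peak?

C@1: s1:7  s2:7  s3:8  s4:5  s5:5  s6:0  s7:0 → peak 8
C@2: s1:4  s2:7  s3:8  s4:8  s5:5  s6:0  s7:0 → peak 8
C@3: s1:4  s2:4  s3:8  s4:8  s5:8  s6:0  s7:0 → peak 8
C@4: s1:4  s2:4  s3:5  s4:8  s5:8  s6:3  s7:0 → peak 8
C@5: s1:4  s2:4  s3:5  s4:5  s5:8  s6:3  s7:3 → peak 8
Best is C@1, peak 8.

8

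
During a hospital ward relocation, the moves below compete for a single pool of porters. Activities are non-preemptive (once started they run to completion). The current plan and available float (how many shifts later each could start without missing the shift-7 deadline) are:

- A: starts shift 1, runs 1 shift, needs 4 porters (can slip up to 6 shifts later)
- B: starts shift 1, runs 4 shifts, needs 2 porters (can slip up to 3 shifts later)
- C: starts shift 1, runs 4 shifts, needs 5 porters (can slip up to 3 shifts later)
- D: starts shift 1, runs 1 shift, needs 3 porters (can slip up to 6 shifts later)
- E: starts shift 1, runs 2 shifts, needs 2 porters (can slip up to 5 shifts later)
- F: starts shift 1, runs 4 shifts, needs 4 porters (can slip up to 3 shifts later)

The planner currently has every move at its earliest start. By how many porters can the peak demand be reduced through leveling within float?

9

Early-start peak: s1:20  s2:13  s3:11  s4:11  s5:0  s6:0  s7:0 ⇒ 20.
Leveled (A@1, B@1, C@1, D@2, E@5, F@3): s1:11  s2:10  s3:11  s4:11  s5:6  s6:6  s7:0 ⇒ 11.
Reduction 20 − 11 = 9.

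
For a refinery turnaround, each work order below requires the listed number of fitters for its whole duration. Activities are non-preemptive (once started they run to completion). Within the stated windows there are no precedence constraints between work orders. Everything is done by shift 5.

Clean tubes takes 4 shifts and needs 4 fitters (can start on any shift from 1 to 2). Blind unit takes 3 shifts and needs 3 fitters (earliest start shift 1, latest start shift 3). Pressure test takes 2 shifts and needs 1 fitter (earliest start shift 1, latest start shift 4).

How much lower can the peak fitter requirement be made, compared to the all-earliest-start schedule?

Early-start peak: s1:8  s2:8  s3:7  s4:4  s5:0 ⇒ 8.
Leveled (Clean tubes@1, Blind unit@1, Pressure test@4): s1:7  s2:7  s3:7  s4:5  s5:1 ⇒ 7.
Reduction 8 − 7 = 1.

1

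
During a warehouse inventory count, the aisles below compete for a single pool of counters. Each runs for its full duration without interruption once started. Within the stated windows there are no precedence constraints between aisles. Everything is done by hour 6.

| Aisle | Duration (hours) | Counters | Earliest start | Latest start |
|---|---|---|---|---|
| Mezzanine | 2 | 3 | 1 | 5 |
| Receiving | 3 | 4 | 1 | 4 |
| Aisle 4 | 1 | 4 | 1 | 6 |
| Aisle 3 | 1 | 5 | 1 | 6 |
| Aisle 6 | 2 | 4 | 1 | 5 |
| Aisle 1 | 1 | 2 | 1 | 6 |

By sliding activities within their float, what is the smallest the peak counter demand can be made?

Early-start (Mezzanine@1, Receiving@1, Aisle 4@1, Aisle 3@1, Aisle 6@1, Aisle 1@1) gives peak 22: h1:22  h2:11  h3:4  h4:0  h5:0  h6:0.
Shift Aisle 4→3, Aisle 3→4, Aisle 6→5, Aisle 1→4.
Schedule Mezzanine@1, Receiving@1, Aisle 4@3, Aisle 3@4, Aisle 6@5, Aisle 1@4: h1:7  h2:7  h3:8  h4:7  h5:4  h6:4 — peak 8.

8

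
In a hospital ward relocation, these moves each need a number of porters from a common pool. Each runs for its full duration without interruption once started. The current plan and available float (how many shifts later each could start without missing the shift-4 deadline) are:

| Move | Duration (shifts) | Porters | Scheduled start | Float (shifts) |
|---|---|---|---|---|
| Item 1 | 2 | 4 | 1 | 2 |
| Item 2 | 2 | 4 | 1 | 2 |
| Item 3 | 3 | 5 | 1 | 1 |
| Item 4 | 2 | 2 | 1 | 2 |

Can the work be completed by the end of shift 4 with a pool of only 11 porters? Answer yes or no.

Schedule Item 1@1, Item 2@3, Item 3@1, Item 4@1: s1:11  s2:11  s3:9  s4:4 — peak 11 ≤ 11.

yes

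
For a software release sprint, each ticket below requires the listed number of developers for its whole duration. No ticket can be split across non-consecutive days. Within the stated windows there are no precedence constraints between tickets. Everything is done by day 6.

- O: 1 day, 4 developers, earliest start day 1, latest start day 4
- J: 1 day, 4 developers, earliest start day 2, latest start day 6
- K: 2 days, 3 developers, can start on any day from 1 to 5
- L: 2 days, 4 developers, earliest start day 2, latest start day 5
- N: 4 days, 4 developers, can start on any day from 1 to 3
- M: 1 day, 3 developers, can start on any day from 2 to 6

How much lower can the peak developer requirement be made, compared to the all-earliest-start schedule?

10

Early-start peak: d1:11  d2:18  d3:8  d4:4  d5:0  d6:0 ⇒ 18.
Leveled (O@1, J@2, K@1, L@3, N@3, M@5): d1:7  d2:7  d3:8  d4:8  d5:7  d6:4 ⇒ 8.
Reduction 18 − 8 = 10.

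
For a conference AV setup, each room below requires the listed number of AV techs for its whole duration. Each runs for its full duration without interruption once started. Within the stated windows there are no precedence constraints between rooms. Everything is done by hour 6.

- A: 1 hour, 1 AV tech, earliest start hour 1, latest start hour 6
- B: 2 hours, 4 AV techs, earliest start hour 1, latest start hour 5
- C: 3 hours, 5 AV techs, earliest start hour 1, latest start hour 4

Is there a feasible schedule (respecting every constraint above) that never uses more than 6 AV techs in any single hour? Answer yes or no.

yes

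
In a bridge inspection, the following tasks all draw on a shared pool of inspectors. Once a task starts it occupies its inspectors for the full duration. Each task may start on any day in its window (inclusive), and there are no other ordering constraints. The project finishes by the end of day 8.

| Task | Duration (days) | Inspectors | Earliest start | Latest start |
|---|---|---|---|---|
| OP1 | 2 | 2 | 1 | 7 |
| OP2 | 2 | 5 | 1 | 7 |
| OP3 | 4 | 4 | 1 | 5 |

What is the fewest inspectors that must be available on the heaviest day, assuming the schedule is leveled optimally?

Early-start (OP1@1, OP2@1, OP3@1) gives peak 11: d1:11  d2:11  d3:4  d4:4  d5:0  d6:0  d7:0  d8:0.
Shift OP2→3, OP3→5.
Schedule OP1@1, OP2@3, OP3@5: d1:2  d2:2  d3:5  d4:5  d5:4  d6:4  d7:4  d8:4 — peak 5.

5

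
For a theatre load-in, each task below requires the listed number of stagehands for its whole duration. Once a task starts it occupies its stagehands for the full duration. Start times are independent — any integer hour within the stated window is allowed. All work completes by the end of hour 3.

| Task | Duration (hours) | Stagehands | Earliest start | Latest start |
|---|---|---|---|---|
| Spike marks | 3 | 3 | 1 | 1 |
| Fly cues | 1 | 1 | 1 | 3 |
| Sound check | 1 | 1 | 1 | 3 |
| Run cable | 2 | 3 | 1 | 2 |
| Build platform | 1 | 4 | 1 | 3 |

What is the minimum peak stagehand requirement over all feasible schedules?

Early-start (Spike marks@1, Fly cues@1, Sound check@1, Run cable@1, Build platform@1) gives peak 12: h1:12  h2:6  h3:3.
Shift Sound check→2, Build platform→3.
Schedule Spike marks@1, Fly cues@1, Sound check@2, Run cable@1, Build platform@3: h1:7  h2:7  h3:7 — peak 7.
Total stagehand-hours = 21 over 3 hours ⇒ peak ≥ ⌈21/3⌉ = 7, so 7 is optimal.

7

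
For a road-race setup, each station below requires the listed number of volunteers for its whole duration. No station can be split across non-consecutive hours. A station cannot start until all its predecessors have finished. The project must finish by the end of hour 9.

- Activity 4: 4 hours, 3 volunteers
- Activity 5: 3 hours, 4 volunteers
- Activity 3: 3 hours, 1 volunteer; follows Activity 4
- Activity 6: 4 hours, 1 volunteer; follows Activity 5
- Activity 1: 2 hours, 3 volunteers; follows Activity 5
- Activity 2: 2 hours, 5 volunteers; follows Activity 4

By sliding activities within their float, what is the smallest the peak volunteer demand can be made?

7

Early-start (Activity 4@1, Activity 5@1, Activity 3@5, Activity 6@4, Activity 1@4, Activity 2@5) gives peak 10: h1:7  h2:7  h3:7  h4:7  h5:10  h6:7  h7:2  h8:0  h9:0.
Shift Activity 2→6.
Schedule Activity 4@1, Activity 5@1, Activity 3@5, Activity 6@4, Activity 1@4, Activity 2@6: h1:7  h2:7  h3:7  h4:7  h5:5  h6:7  h7:7  h8:0  h9:0 — peak 7.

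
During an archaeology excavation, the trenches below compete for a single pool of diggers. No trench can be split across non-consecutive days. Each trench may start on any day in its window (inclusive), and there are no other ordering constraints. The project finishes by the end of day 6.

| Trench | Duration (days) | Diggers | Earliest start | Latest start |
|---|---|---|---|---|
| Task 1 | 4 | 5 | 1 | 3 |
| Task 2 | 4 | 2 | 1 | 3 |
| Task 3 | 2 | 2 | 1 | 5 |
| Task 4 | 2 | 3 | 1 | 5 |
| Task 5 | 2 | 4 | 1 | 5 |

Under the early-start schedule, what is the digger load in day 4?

7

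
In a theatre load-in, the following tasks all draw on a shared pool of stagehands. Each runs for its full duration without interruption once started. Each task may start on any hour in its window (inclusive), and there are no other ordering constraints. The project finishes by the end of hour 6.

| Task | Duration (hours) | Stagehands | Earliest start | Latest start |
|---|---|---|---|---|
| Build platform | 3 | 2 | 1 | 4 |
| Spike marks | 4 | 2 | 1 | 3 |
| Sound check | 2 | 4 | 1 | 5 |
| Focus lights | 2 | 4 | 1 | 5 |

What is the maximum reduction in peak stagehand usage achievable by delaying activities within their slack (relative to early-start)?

6

Early-start peak: h1:12  h2:12  h3:4  h4:2  h5:0  h6:0 ⇒ 12.
Leveled (Build platform@1, Spike marks@3, Sound check@1, Focus lights@4): h1:6  h2:6  h3:4  h4:6  h5:6  h6:2 ⇒ 6.
Reduction 12 − 6 = 6.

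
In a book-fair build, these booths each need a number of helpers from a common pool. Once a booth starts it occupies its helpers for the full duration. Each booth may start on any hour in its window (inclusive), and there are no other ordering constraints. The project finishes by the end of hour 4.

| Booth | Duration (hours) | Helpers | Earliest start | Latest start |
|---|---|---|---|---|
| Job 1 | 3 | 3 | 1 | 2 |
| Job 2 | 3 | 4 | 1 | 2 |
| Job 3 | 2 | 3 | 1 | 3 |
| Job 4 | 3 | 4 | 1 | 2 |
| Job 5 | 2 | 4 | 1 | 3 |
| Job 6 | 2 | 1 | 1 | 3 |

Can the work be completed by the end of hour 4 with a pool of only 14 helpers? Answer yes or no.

The minimum achievable peak is 15; 14 < 15, so no feasible schedule stays within the cap.

no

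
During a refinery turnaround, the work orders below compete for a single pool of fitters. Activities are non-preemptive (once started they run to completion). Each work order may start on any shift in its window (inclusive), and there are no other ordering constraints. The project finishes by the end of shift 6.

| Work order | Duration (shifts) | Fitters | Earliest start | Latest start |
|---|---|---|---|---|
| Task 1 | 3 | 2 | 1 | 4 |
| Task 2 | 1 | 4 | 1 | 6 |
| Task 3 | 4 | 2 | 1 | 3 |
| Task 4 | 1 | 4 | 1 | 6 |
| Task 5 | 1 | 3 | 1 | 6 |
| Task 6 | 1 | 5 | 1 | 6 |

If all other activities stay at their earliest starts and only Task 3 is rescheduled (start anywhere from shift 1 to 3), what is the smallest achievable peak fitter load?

Task 3@1: s1:20  s2:4  s3:4  s4:2  s5:0  s6:0 → peak 20
Task 3@2: s1:18  s2:4  s3:4  s4:2  s5:2  s6:0 → peak 18
Task 3@3: s1:18  s2:2  s3:4  s4:2  s5:2  s6:2 → peak 18
Best is Task 3@2, peak 18.

18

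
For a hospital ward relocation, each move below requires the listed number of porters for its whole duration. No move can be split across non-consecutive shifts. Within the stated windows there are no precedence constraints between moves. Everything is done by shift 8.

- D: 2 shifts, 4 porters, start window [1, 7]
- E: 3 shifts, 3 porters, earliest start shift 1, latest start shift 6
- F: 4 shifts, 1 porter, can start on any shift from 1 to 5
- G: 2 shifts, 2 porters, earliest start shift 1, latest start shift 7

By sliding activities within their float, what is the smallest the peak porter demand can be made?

Early-start (D@1, E@1, F@1, G@1) gives peak 10: s1:10  s2:10  s3:4  s4:1  s5:0  s6:0  s7:0  s8:0.
Shift E→3, F→3, G→6.
Schedule D@1, E@3, F@3, G@6: s1:4  s2:4  s3:4  s4:4  s5:4  s6:3  s7:2  s8:0 — peak 4.
Total porter-shifts = 25 over 8 shifts ⇒ peak ≥ ⌈25/8⌉ = 4, so 4 is optimal.

4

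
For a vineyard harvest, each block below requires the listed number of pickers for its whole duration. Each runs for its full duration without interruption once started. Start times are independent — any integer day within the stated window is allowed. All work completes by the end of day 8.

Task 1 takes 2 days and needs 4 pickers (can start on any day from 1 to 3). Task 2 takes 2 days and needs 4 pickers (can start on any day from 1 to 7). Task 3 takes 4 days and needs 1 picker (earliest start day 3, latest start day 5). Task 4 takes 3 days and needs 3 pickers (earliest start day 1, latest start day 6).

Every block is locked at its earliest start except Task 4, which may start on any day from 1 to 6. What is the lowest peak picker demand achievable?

Task 4@1: d1:11  d2:11  d3:4  d4:1  d5:1  d6:1  d7:0  d8:0 → peak 11
Task 4@2: d1:8  d2:11  d3:4  d4:4  d5:1  d6:1  d7:0  d8:0 → peak 11
Task 4@3: d1:8  d2:8  d3:4  d4:4  d5:4  d6:1  d7:0  d8:0 → peak 8
Task 4@4: d1:8  d2:8  d3:1  d4:4  d5:4  d6:4  d7:0  d8:0 → peak 8
Task 4@5: d1:8  d2:8  d3:1  d4:1  d5:4  d6:4  d7:3  d8:0 → peak 8
Task 4@6: d1:8  d2:8  d3:1  d4:1  d5:1  d6:4  d7:3  d8:3 → peak 8
Best is Task 4@3, peak 8.

8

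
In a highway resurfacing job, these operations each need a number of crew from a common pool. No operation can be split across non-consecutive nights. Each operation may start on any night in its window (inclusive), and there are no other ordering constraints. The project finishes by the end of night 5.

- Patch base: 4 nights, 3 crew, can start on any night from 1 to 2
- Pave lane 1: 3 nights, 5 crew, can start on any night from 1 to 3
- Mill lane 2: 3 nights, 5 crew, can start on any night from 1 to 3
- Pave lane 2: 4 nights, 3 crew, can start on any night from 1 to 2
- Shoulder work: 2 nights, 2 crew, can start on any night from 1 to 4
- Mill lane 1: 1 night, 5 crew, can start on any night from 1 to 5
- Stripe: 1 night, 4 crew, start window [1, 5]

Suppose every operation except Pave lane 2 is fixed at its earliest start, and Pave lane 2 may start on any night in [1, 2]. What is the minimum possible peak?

Pave lane 2@1: n1:27  n2:18  n3:16  n4:6  n5:0 → peak 27
Pave lane 2@2: n1:24  n2:18  n3:16  n4:6  n5:3 → peak 24
Best is Pave lane 2@2, peak 24.

24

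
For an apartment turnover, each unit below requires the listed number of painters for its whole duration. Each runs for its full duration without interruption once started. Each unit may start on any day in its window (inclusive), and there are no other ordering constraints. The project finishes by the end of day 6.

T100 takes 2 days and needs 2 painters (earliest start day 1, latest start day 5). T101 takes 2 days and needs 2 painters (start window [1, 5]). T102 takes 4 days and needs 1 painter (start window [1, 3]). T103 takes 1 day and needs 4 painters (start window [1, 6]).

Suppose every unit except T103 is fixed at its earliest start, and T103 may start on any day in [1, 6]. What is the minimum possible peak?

5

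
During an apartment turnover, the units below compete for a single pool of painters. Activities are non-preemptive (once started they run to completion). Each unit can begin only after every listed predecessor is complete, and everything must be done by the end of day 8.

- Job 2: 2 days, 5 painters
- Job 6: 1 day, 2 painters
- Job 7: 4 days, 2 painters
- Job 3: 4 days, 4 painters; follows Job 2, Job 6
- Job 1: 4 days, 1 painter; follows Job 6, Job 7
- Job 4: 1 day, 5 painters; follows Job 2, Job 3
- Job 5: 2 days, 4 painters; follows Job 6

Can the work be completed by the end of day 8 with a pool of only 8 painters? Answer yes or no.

no

The minimum achievable peak is 9; 8 < 9, so no feasible schedule stays within the cap.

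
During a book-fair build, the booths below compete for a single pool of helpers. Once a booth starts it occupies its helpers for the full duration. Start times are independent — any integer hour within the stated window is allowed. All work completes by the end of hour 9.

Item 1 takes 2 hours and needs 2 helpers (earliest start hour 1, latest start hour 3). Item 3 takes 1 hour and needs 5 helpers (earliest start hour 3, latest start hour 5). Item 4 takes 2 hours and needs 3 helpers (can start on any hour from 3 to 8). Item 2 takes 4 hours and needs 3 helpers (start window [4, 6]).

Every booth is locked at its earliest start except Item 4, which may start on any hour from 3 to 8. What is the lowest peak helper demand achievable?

Item 4@3: h1:2  h2:2  h3:8  h4:6  h5:3  h6:3  h7:3  h8:0  h9:0 → peak 8
Item 4@4: h1:2  h2:2  h3:5  h4:6  h5:6  h6:3  h7:3  h8:0  h9:0 → peak 6
Item 4@5: h1:2  h2:2  h3:5  h4:3  h5:6  h6:6  h7:3  h8:0  h9:0 → peak 6
Item 4@6: h1:2  h2:2  h3:5  h4:3  h5:3  h6:6  h7:6  h8:0  h9:0 → peak 6
Item 4@7: h1:2  h2:2  h3:5  h4:3  h5:3  h6:3  h7:6  h8:3  h9:0 → peak 6
Item 4@8: h1:2  h2:2  h3:5  h4:3  h5:3  h6:3  h7:3  h8:3  h9:3 → peak 5
Best is Item 4@8, peak 5.

5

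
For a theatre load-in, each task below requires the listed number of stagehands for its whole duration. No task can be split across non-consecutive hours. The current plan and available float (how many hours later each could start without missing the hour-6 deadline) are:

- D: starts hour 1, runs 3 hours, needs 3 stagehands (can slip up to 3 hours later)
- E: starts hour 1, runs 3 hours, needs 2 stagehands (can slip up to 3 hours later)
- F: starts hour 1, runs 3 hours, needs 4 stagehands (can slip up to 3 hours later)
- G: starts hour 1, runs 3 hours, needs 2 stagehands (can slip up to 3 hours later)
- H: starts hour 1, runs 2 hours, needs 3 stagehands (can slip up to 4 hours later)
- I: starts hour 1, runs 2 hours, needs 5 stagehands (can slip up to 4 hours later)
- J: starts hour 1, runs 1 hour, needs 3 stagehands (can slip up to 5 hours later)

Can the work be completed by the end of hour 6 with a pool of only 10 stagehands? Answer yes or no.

Schedule D@1, E@1, F@1, G@4, H@4, I@4, J@6: h1:9  h2:9  h3:9  h4:10  h5:10  h6:5 — peak 10 ≤ 10.

yes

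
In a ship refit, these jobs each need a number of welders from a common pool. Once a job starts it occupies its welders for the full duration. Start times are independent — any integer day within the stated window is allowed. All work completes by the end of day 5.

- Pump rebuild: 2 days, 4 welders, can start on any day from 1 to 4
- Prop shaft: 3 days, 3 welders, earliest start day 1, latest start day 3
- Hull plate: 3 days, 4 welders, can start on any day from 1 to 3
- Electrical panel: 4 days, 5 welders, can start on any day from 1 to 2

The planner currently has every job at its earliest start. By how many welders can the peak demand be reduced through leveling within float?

4

Early-start peak: d1:16  d2:16  d3:12  d4:5  d5:0 ⇒ 16.
Leveled (Pump rebuild@1, Prop shaft@1, Hull plate@3, Electrical panel@1): d1:12  d2:12  d3:12  d4:9  d5:4 ⇒ 12.
Reduction 16 − 12 = 4.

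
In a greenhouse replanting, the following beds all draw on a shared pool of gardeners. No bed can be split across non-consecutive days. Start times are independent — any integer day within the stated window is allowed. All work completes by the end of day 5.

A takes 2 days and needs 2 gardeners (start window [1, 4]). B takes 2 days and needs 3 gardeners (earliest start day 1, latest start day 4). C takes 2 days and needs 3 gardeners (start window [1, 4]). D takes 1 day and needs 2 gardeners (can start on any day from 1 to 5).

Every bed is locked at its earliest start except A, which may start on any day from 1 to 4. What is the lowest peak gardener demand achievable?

8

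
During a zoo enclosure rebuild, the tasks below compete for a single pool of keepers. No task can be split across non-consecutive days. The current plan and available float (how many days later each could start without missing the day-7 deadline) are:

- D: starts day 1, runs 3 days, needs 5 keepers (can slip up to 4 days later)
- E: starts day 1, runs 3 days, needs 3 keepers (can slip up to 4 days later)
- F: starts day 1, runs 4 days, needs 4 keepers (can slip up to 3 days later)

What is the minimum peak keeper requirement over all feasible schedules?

Early-start (D@1, E@1, F@1) gives peak 12: d1:12  d2:12  d3:12  d4:4  d5:0  d6:0  d7:0.
Shift E→4, F→4.
Schedule D@1, E@4, F@4: d1:5  d2:5  d3:5  d4:7  d5:7  d6:7  d7:4 — peak 7.

7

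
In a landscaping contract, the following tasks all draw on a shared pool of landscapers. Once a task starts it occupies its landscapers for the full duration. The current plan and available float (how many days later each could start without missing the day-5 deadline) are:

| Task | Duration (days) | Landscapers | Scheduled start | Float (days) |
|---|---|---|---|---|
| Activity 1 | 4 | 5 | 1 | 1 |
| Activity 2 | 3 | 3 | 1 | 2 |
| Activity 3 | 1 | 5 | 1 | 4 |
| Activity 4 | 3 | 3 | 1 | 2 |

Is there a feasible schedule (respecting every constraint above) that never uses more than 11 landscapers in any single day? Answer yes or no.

Schedule Activity 1@1, Activity 2@1, Activity 3@4, Activity 4@1: d1:11  d2:11  d3:11  d4:10  d5:0 — peak 11 ≤ 11.

yes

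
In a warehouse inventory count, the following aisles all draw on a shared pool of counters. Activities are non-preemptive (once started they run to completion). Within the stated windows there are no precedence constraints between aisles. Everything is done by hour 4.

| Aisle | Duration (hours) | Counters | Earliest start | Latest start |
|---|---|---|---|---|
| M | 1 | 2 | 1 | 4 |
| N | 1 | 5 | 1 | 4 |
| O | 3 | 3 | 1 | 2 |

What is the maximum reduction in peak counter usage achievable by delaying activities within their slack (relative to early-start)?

Early-start peak: h1:10  h2:3  h3:3  h4:0 ⇒ 10.
Leveled (M@1, N@4, O@1): h1:5  h2:3  h3:3  h4:5 ⇒ 5.
Reduction 10 − 5 = 5.

5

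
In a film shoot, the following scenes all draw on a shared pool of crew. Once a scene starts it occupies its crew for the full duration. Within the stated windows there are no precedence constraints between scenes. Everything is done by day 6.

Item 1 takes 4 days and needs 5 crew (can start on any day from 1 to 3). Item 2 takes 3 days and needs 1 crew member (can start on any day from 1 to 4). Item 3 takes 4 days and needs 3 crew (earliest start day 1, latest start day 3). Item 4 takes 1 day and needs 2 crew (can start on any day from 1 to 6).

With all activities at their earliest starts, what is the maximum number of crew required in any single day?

Early-start schedule: Item 1@1, Item 2@1, Item 3@1, Item 4@1.
Load per day: day 1: 11, day 2: 9, day 3: 9, day 4: 8, day 5: 0, day 6: 0.
Peak is 11.

11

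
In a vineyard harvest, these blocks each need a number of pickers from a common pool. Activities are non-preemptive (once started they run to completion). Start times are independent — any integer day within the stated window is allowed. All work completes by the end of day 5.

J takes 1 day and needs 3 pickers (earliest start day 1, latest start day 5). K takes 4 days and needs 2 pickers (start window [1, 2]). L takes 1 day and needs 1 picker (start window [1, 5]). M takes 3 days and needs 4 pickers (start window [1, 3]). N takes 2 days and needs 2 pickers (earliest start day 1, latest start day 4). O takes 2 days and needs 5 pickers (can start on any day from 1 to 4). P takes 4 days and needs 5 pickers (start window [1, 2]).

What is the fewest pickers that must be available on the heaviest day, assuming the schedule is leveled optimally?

13

Early-start (J@1, K@1, L@1, M@1, N@1, O@1, P@1) gives peak 22: d1:22  d2:18  d3:11  d4:7  d5:0.
Shift O→4, P→2.
Schedule J@1, K@1, L@1, M@1, N@1, O@4, P@2: d1:12  d2:13  d3:11  d4:12  d5:10 — peak 13.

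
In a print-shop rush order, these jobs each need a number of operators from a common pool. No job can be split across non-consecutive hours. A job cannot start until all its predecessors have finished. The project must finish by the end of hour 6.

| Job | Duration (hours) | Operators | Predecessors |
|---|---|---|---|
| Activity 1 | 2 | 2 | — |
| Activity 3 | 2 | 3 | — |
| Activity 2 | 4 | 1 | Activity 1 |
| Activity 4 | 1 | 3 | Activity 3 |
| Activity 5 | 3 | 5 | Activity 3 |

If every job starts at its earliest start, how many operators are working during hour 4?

At early start, hour 4 has: Activity 2, Activity 5.
Demand: 1 + 5 = 6.

6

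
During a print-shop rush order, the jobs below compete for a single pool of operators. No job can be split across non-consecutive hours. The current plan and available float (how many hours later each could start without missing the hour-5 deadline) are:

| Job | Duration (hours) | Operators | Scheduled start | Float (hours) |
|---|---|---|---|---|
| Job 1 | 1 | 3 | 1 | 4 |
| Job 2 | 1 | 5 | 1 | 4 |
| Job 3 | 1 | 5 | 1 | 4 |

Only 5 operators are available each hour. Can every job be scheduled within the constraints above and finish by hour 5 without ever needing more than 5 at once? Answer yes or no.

Schedule Job 1@1, Job 2@2, Job 3@3: h1:3  h2:5  h3:5  h4:0  h5:0 — peak 5 ≤ 5.

yes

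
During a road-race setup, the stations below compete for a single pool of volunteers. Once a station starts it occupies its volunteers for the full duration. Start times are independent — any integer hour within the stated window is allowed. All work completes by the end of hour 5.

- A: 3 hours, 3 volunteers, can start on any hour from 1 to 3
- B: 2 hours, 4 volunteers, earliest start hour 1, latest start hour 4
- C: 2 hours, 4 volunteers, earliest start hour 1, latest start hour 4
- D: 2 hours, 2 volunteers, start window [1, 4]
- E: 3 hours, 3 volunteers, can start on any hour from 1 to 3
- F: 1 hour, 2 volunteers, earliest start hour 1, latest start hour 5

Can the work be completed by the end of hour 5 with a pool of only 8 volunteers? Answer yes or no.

yes

Schedule A@1, B@4, C@4, D@1, E@1, F@3: h1:8  h2:8  h3:8  h4:8  h5:8 — peak 8 ≤ 8.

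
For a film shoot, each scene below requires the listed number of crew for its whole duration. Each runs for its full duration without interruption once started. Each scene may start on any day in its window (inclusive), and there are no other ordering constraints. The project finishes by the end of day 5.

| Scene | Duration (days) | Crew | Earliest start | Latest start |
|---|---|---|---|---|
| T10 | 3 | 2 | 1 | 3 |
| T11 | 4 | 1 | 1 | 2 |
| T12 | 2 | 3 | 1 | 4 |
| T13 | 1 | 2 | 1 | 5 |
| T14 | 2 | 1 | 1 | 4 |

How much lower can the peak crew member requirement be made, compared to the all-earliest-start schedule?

5

Early-start peak: d1:9  d2:7  d3:3  d4:1  d5:0 ⇒ 9.
Leveled (T10@1, T11@2, T12@4, T13@1, T14@2): d1:4  d2:4  d3:4  d4:4  d5:4 ⇒ 4.
Reduction 9 − 4 = 5.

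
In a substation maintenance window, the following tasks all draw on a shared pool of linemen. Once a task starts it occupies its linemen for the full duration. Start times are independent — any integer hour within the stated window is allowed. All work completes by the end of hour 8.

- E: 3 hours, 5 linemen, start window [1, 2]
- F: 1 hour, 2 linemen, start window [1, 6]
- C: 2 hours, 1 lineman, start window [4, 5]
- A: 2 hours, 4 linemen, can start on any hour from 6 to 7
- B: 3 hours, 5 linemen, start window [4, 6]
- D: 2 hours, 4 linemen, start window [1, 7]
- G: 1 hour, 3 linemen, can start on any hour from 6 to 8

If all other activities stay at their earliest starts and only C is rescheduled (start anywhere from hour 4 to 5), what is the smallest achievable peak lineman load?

12

C@4: h1:11  h2:9  h3:5  h4:6  h5:6  h6:12  h7:4  h8:0 → peak 12
C@5: h1:11  h2:9  h3:5  h4:5  h5:6  h6:13  h7:4  h8:0 → peak 13
Best is C@4, peak 12.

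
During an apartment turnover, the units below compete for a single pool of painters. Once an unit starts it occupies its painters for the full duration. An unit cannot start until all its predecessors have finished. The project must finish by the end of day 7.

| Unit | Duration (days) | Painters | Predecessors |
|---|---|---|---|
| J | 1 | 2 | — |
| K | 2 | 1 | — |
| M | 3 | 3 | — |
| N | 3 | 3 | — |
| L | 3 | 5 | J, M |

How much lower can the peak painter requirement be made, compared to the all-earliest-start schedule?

Early-start peak: d1:9  d2:7  d3:6  d4:5  d5:5  d6:5  d7:0 ⇒ 9.
Leveled (J@1, K@4, M@1, N@2, L@5): d1:5  d2:6  d3:6  d4:4  d5:6  d6:5  d7:5 ⇒ 6.
Reduction 9 − 6 = 3.

3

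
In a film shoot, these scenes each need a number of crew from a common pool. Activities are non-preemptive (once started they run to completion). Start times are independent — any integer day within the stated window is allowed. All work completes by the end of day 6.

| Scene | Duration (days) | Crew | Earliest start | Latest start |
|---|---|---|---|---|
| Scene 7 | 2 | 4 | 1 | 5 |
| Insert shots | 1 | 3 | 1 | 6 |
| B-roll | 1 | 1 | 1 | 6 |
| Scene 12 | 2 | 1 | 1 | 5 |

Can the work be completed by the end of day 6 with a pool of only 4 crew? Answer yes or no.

yes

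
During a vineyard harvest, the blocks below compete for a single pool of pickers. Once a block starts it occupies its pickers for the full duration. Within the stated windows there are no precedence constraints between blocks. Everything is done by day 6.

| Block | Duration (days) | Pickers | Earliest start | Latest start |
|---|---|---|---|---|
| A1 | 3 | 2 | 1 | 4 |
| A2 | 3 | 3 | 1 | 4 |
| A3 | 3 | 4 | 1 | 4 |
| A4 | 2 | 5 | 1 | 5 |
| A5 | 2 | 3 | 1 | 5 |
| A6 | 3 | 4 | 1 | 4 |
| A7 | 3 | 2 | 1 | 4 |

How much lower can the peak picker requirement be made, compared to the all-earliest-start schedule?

11

Early-start peak: d1:23  d2:23  d3:15  d4:0  d5:0  d6:0 ⇒ 23.
Leveled (A1@1, A2@1, A3@1, A4@4, A5@1, A6@4, A7@3): d1:12  d2:12  d3:11  d4:11  d5:11  d6:4 ⇒ 12.
Reduction 23 − 12 = 11.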